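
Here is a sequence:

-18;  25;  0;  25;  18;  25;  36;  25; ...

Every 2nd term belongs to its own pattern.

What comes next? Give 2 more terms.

54, 25

Positions 1, 3, 5, … form one subsequence and positions 2, 4, 6, … form another.
Track A is -18, 0, 18, 36, which is arithmetic, step +18.
Track B is 25, 25, 25, 25, which is constant 25.
Term 9 comes from track A (its 5th entry): 54.
The 10th slot belongs to track B; its 5th term is 25.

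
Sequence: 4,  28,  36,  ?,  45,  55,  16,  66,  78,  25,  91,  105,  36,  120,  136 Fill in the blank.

9

Reading positions in blocks of 3 reveals the pattern ABB — 2 tracks woven together.
Track A is 4, ?, 16, 25, 36, which is the squares 2², 3², 4², ….
Track B is 28, 36, 45, 55, 66, 78, 91, 105, 120, 136, which is triangular numbers n(n+1)/2 for n = 7, 8, ….
The gap is track A's term 2; the rule gives 9.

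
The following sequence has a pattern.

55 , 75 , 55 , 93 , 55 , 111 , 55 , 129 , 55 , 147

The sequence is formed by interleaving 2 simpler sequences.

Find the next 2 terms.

Split by position mod 2 into 2 tracks.
Stream A: 55, 55, 55, 55, 55 (always 55).
Stream B: 75, 93, 111, 129, 147 (arithmetic with common difference +18).
Term 11 comes from stream A (its 6th entry): 55.
Position 12 → stream B, term 6 = 165.

55, 165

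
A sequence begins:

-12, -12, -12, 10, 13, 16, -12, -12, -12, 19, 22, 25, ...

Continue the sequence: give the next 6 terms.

-12, -12, -12, 28, 31, 34

The slot pattern repeats as AAABBB (period 6), so there are 2 interleaved tracks.
Track A: -12, -12, -12, -12, -12, -12 (constant -12).
Track B: 10, 13, 16, 19, 22, 25 (arithmetic with common difference +3).
Position 13 → track A, term 7 = -12.
Term 14 comes from track A (its 8th entry): -12.
The 15th slot belongs to track A; its 9th term is -12.
Term 16 comes from track B (its 7th entry): 28.
Position 17 → track B, term 8 = 31.
Position 18 → track B, term 9 = 34.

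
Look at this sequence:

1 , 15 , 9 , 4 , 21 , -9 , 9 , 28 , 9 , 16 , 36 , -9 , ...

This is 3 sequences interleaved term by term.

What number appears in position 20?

66

The terms cycle through 3 interleaved subsequences.
Track A = 1, 4, 9, 16: perfect squares starting at 1².
Track B = 15, 21, 28, 36: the triangular numbers T_5, T_6, ….
Track C = 9, -9, 9, -9: the oscillation 9·(−1)^(n+1).
Position 20 falls in track B as its term 7, giving 66.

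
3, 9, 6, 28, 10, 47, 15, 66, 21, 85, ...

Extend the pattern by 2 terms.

Taking every 2nd term gives 2 separate tracks.
Track A = 3, 6, 10, 15, 21: triangular numbers n(n+1)/2 for n = 2, 3, ….
Track B = 9, 28, 47, 66, 85: adding 19 each time.
Position 11 → track A, term 6 = 28.
Position 12 falls in track B as its term 6, giving 104.

28, 104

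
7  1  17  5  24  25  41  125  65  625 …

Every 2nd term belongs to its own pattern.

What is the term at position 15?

277

Taking every 2nd term gives 2 separate tracks.
Stream A: 7, 17, 24, 41, 65 (each term equals the sum of the previous two).
Stream B: 1, 5, 25, 125, 625 (geometric with ratio 5).
Position 15 falls in stream A as its term 8, giving 277.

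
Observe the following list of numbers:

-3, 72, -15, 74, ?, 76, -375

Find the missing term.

Odd-indexed and even-indexed terms follow separate rules.
Track A: -3, -15, ?, -375 (a geometric progression (common ratio 5)).
Track B: 72, 74, 76 (linear: a_n = 70 + 2·n).
The gap is track A's term 3; the rule gives -75.

-75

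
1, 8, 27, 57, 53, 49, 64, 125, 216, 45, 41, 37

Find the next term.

Positions follow the repeating pattern AAABBB; grouping by letter gives 2 tracks.
Track A: 1, 8, 27, 64, 125, 216. Consecutive cubes n³ from n = 1.
Track B: 57, 53, 49, 45, 41, 37. Linear: a_n = 61 − 4·n.
The 13th slot belongs to track A; its 7th term is 343.

343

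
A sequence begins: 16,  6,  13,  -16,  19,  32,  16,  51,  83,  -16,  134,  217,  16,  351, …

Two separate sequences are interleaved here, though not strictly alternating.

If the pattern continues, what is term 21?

3893

The slot pattern repeats as ABB (period 3), so there are 2 interleaved tracks.
Track A: 16, -16, 16, -16, 16. Alternating ±16.
Track B: 6, 13, 19, 32, 51, 83, 134, 217, 351. Fibonacci-style (each term is the sum of the two before it).
Position 21 → track B, term 14 = 3893.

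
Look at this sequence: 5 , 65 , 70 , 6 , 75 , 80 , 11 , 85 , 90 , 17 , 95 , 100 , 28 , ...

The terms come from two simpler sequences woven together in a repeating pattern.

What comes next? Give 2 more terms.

105, 110

Reading positions in blocks of 3 reveals the pattern ABB — 2 tracks woven together.
Stream A = 5, 6, 11, 17, 28: a Fibonacci-like recurrence a_n = a_{n-1} + a_{n-2}.
Stream B = 65, 70, 75, 80, 85, 90, 95, 100: arithmetic with common difference +5.
Term 14 comes from stream B (its 9th entry): 105.
Position 15 → stream B, term 10 = 110.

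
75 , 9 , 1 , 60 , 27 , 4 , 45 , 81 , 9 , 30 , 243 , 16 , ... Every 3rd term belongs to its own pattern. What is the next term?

Read the sequence 3 terms at a time; column i is its own pattern.
Track A is 75, 60, 45, 30, which is arithmetic with common difference −15.
Track B is 9, 27, 81, 243, which is powers 3^2, 3^3, 3^4, ….
Track C is 1, 4, 9, 16, which is perfect squares starting at 1².
Term 13 comes from track A (its 5th entry): 15.

15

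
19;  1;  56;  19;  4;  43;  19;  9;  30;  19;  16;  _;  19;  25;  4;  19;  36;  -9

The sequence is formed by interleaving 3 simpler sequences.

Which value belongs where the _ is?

Split by position mod 3 into 3 tracks.
Track A: 19, 19, 19, 19, 19, 19. The constant sequence 19.
Track B: 1, 4, 9, 16, 25, 36. The squares 1², 2², 3², ….
Track C: 56, 43, 30, ?, 4, -9. Arithmetic with common difference −13.
The gap is track C's term 4; the rule gives 17.

17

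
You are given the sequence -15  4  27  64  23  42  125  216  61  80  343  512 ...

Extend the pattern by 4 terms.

The slot pattern repeats as AABB (period 4), so there are 2 interleaved tracks.
Track A: -15, 4, 23, 42, 61, 80. Linear: a_n = -34 + 19·n.
Track B: 27, 64, 125, 216, 343, 512. Consecutive cubes n³ from n = 3.
Term 13 comes from track A (its 7th entry): 99.
Position 14 falls in track A as its term 8, giving 118.
The 15th slot belongs to track B; its 7th term is 729.
Term 16 comes from track B (its 8th entry): 1000.

99, 118, 729, 1000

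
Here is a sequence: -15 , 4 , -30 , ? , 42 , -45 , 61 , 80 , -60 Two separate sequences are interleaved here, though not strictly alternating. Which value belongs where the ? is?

23

Reading positions in blocks of 3 reveals the pattern AAB — 2 tracks woven together.
Stream A = -15, 4, ?, 42, 61, 80: arithmetic, step +19.
Stream B = -30, -45, -60: arithmetic, step −15.
So the missing entry in stream A is 23.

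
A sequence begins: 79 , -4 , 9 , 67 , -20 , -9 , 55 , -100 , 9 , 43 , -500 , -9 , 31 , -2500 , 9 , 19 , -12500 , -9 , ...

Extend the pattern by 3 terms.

Split by position mod 3 into 3 tracks.
Stream A: 79, 67, 55, 43, 31, 19 (arithmetic with common difference −12).
Stream B: -4, -20, -100, -500, -2500, -12500 (geometric with ratio 5).
Stream C: 9, -9, 9, -9, 9, -9 (alternating ±9).
The 19th slot belongs to stream A; its 7th term is 7.
The 20th slot belongs to stream B; its 7th term is -62500.
Term 21 comes from stream C (its 7th entry): 9.

7, -62500, 9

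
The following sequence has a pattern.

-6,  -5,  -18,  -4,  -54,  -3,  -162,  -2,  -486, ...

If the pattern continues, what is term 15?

-13122

The terms cycle through 2 interleaved subsequences.
Stream A: -6, -18, -54, -162, -486 (geometric with ratio 3).
Stream B: -5, -4, -3, -2 (arithmetic, step +1).
Position 15 falls in stream A as its term 8, giving -13122.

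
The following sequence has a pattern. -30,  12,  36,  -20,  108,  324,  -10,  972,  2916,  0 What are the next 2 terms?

8748, 26244

Reading positions in blocks of 3 reveals the pattern ABB — 2 tracks woven together.
Subsequence A: -30, -20, -10, 0. Arithmetic, step +10.
Subsequence B: 12, 36, 108, 324, 972, 2916. Multiplying by 3 each time.
Position 11 falls in subsequence B as its term 7, giving 8748.
Position 12 falls in subsequence B as its term 8, giving 26244.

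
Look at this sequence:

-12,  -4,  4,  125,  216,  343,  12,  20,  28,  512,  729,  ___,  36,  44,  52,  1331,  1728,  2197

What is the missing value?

1000

Positions follow the repeating pattern AAABBB; grouping by letter gives 2 tracks.
Subsequence A = -12, -4, 4, 12, 20, 28, 36, 44, 52: arithmetic with common difference +8.
Subsequence B = 125, 216, 343, 512, 729, ?, 1331, 1728, 2197: perfect cubes starting at 5³.
Filling subsequence B at index 6 by its rule yields 1000.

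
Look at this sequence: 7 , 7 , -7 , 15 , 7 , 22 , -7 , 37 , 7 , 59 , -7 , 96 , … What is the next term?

Odd-indexed and even-indexed terms follow separate rules.
Stream A = 7, -7, 7, -7, 7, -7: alternating ±7.
Stream B = 7, 15, 22, 37, 59, 96: each term equals the sum of the previous two.
The 13th slot belongs to stream A; its 7th term is 7.

7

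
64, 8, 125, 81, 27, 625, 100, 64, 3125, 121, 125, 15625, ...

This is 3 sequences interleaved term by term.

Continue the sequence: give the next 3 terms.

144, 216, 78125

Read the sequence 3 terms at a time; column i is its own pattern.
Track A: 64, 81, 100, 121 (consecutive squares n² from n = 8).
Track B: 8, 27, 64, 125 (perfect cubes starting at 2³).
Track C: 125, 625, 3125, 15625 (powers of 5).
Position 13 falls in track A as its term 5, giving 144.
Position 14 falls in track B as its term 5, giving 216.
Term 15 comes from track C (its 5th entry): 78125.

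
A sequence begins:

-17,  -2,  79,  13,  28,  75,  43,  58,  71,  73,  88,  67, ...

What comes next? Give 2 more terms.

103, 118

The slot pattern repeats as AAB (period 3), so there are 2 interleaved tracks.
Subsequence A is -17, -2, 13, 28, 43, 58, 73, 88, which is arithmetic with common difference +15.
Subsequence B is 79, 75, 71, 67, which is arithmetic with common difference −4.
Position 13 → subsequence A, term 9 = 103.
Term 14 comes from subsequence A (its 10th entry): 118.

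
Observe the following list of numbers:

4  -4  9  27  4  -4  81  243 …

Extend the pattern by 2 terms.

The slot pattern repeats as AABB (period 4), so there are 2 interleaved tracks.
Track A: 4, -4, 4, -4. The oscillation 4·(−1)^(n+1).
Track B: 9, 27, 81, 243. Successive powers of 3.
Position 9 falls in track A as its term 5, giving 4.
Position 10 → track A, term 6 = -4.

4, -4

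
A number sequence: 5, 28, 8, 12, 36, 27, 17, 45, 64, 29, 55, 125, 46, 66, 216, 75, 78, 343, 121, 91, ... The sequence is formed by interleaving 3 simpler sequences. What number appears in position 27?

The terms cycle through 3 interleaved subsequences.
Stream A is 5, 12, 17, 29, 46, 75, 121, which is each term equals the sum of the previous two.
Stream B is 28, 36, 45, 55, 66, 78, 91, which is the triangular numbers T_7, T_8, ….
Stream C is 8, 27, 64, 125, 216, 343, which is consecutive cubes n³ from n = 2.
The 27th slot belongs to stream C; its 9th term is 1000.

1000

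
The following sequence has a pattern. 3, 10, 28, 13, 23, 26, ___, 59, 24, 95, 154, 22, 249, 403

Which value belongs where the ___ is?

36

The slot pattern repeats as AAB (period 3), so there are 2 interleaved tracks.
Track A: 3, 10, 13, 23, ?, 59, 95, 154, 249, 403 (Fibonacci-style (each term is the sum of the two before it)).
Track B: 28, 26, 24, 22 (subtracting 2 each time).
Track A's pattern makes the blank 36.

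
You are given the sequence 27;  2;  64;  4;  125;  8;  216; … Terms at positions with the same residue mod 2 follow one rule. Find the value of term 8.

16

Positions 1, 3, 5, … form one subsequence and positions 2, 4, 6, … form another.
Track A: 27, 64, 125, 216. Consecutive cubes n³ from n = 3.
Track B: 2, 4, 8. Geometric with ratio 2.
Term 8 comes from track B (its 4th entry): 16.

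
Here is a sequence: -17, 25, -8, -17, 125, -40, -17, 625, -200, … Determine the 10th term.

Taking every 3rd term gives 3 separate tracks.
Stream A: -17, -17, -17 — the constant sequence -17.
Stream B: 25, 125, 625 — powers of 5.
Stream C: -8, -40, -200 — geometric, ×5 each step.
Position 10 falls in stream A as its term 4, giving -17.

-17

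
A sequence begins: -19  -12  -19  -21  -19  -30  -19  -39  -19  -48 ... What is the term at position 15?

The terms cycle through 2 interleaved subsequences.
Track A: -19, -19, -19, -19, -19 — constant -19.
Track B: -12, -21, -30, -39, -48 — linear: a_n = -3 − 9·n.
The 15th slot belongs to track A; its 8th term is -19.

-19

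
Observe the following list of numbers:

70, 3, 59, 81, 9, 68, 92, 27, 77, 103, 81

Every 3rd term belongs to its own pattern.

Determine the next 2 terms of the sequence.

Split by position mod 3 into 3 tracks.
Track A: 70, 81, 92, 103 — adding 11 each time.
Track B: 3, 9, 27, 81 — powers 3^1, 3^2, 3^3, ….
Track C: 59, 68, 77 — arithmetic, step +9.
Term 12 comes from track C (its 4th entry): 86.
The 13th slot belongs to track A; its 5th term is 114.

86, 114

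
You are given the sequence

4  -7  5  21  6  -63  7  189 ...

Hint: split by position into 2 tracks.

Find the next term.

Odd-indexed and even-indexed terms follow separate rules.
Track A: 4, 5, 6, 7 (adding 1 each time).
Track B: -7, 21, -63, 189 (a geometric progression (common ratio -3)).
Position 9 → track A, term 5 = 8.

8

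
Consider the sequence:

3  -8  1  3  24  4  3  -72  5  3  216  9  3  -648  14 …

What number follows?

3

Read the sequence 3 terms at a time; column i is its own pattern.
Track A: 3, 3, 3, 3, 3 — the constant sequence 3.
Track B: -8, 24, -72, 216, -648 — a geometric progression (common ratio -3).
Track C: 1, 4, 5, 9, 14 — Fibonacci-style (each term is the sum of the two before it).
The 16th slot belongs to track A; its 6th term is 3.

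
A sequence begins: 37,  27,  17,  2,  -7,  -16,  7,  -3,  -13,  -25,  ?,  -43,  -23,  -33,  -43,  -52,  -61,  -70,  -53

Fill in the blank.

Reading positions in blocks of 6 reveals the pattern AAABBB — 2 tracks woven together.
Subsequence A: 37, 27, 17, 7, -3, -13, -23, -33, -43, -53. Linear: a_n = 47 − 10·n.
Subsequence B: 2, -7, -16, -25, ?, -43, -52, -61, -70. Arithmetic with common difference −9.
Filling subsequence B at index 5 by its rule yields -34.

-34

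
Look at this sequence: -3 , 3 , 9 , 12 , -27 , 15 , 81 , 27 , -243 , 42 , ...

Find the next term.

729

Split by position mod 2 into 2 tracks.
Track A = -3, 9, -27, 81, -243: multiplying by -3 each time.
Track B = 3, 12, 15, 27, 42: each term equals the sum of the previous two.
Term 11 comes from track A (its 6th entry): 729.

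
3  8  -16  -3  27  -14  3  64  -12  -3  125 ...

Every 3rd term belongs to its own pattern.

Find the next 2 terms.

Taking every 3rd term gives 3 separate tracks.
Stream A: 3, -3, 3, -3. Alternating ±3.
Stream B: 8, 27, 64, 125. Consecutive cubes n³ from n = 2.
Stream C: -16, -14, -12. Arithmetic with common difference +2.
Position 12 → stream C, term 4 = -10.
Position 13 → stream A, term 5 = 3.

-10, 3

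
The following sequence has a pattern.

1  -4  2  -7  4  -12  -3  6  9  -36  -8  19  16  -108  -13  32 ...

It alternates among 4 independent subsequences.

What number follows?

25

Split by position mod 4: positions 1, 5, 9, … form one track, and each other residue class forms its own.
Stream A: 1, 4, 9, 16 — perfect squares starting at 1².
Stream B: -4, -12, -36, -108 — geometric, ×3 each step.
Stream C: 2, -3, -8, -13 — linear: a_n = 7 − 5·n.
Stream D: -7, 6, 19, 32 — adding 13 each time.
Position 17 falls in stream A as its term 5, giving 25.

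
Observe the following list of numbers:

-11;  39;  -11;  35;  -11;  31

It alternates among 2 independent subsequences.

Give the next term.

Split by position mod 2 into 2 tracks.
Stream A: -11, -11, -11 (always -11).
Stream B: 39, 35, 31 (linear: a_n = 43 − 4·n).
Position 7 falls in stream A as its term 4, giving -11.

-11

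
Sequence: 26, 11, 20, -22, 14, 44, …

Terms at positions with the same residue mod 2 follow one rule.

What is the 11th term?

Odd-indexed and even-indexed terms follow separate rules.
Stream A: 26, 20, 14. Subtracting 6 each time.
Stream B: 11, -22, 44. Geometric with ratio -2.
Position 11 falls in stream A as its term 6, giving -4.

-4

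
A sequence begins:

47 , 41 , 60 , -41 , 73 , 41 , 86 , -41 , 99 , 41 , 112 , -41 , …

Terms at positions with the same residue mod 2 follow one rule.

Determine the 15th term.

Positions 1, 3, 5, … form one subsequence and positions 2, 4, 6, … form another.
Subsequence A = 47, 60, 73, 86, 99, 112: adding 13 each time.
Subsequence B = 41, -41, 41, -41, 41, -41: alternating ±41.
Term 15 comes from subsequence A (its 8th entry): 138.

138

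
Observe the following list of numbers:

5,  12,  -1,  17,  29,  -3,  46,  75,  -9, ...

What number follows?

121

The slot pattern repeats as AAB (period 3), so there are 2 interleaved tracks.
Subsequence A is 5, 12, 17, 29, 46, 75, which is a Fibonacci-like recurrence a_n = a_{n-1} + a_{n-2}.
Subsequence B is -1, -3, -9, which is multiplying by 3 each time.
Position 10 falls in subsequence A as its term 7, giving 121.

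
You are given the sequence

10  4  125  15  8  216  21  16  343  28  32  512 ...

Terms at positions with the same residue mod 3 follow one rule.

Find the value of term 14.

Taking every 3rd term gives 3 separate tracks.
Track A: 10, 15, 21, 28 (triangular numbers starting at T_4).
Track B: 4, 8, 16, 32 (a geometric progression (common ratio 2)).
Track C: 125, 216, 343, 512 (the cubes 5³, 6³, 7³, …).
Position 14 → track B, term 5 = 64.

64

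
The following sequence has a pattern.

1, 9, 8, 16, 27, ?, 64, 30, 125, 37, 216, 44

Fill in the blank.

23

Odd-indexed and even-indexed terms follow separate rules.
Stream A: 1, 8, 27, 64, 125, 216. Perfect cubes starting at 1³.
Stream B: 9, 16, ?, 30, 37, 44. Arithmetic, step +7.
Filling stream B at index 3 by its rule yields 23.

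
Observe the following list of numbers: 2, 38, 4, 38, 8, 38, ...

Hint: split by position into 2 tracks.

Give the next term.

Odd-indexed and even-indexed terms follow separate rules.
Track A = 2, 4, 8: powers of 2.
Track B = 38, 38, 38: constant 38.
Position 7 falls in track A as its term 4, giving 16.

16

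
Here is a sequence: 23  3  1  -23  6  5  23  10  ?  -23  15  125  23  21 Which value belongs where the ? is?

25

Split by position mod 3 into 3 tracks.
Subsequence A is 23, -23, 23, -23, 23, which is oscillating between 23 and -23.
Subsequence B is 3, 6, 10, 15, 21, which is triangular numbers n(n+1)/2 for n = 2, 3, ….
Subsequence C is 1, 5, ?, 125, which is powers 5^0, 5^1, 5^2, ….
So the missing entry in subsequence C is 25.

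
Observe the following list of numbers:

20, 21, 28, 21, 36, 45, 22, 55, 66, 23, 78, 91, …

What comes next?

Reading positions in blocks of 3 reveals the pattern ABB — 2 tracks woven together.
Stream A = 20, 21, 22, 23: linear: a_n = 19 + n.
Stream B = 21, 28, 36, 45, 55, 66, 78, 91: triangular numbers n(n+1)/2 for n = 6, 7, ….
Term 13 comes from stream A (its 5th entry): 24.

24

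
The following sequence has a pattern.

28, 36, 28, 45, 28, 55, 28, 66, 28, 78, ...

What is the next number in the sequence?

28

Odd-indexed and even-indexed terms follow separate rules.
Subsequence A: 28, 28, 28, 28, 28 — the constant sequence 28.
Subsequence B: 36, 45, 55, 66, 78 — triangular numbers starting at T_8.
Term 11 comes from subsequence A (its 6th entry): 28.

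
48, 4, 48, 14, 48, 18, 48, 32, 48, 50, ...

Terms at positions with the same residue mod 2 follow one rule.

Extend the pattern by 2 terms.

Split by position mod 2 into 2 tracks.
Track A = 48, 48, 48, 48, 48: always 48.
Track B = 4, 14, 18, 32, 50: a Fibonacci-like recurrence a_n = a_{n-1} + a_{n-2}.
The 11th slot belongs to track A; its 6th term is 48.
The 12th slot belongs to track B; its 6th term is 82.

48, 82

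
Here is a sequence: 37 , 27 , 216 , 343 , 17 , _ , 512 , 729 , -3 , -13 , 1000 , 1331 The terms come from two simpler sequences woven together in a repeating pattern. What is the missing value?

7

Positions follow the repeating pattern AABB; grouping by letter gives 2 tracks.
Track A: 37, 27, 17, ?, -3, -13 (subtracting 10 each time).
Track B: 216, 343, 512, 729, 1000, 1331 (consecutive cubes n³ from n = 6).
The gap is track A's term 4; the rule gives 7.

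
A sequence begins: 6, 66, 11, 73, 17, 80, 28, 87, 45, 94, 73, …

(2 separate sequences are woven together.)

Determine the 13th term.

Positions 1, 3, 5, … form one subsequence and positions 2, 4, 6, … form another.
Stream A is 6, 11, 17, 28, 45, 73, which is each term equals the sum of the previous two.
Stream B is 66, 73, 80, 87, 94, which is linear: a_n = 59 + 7·n.
Position 13 → stream A, term 7 = 118.

118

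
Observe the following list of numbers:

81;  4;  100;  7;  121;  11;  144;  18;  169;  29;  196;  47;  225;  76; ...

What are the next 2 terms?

The terms cycle through 2 interleaved subsequences.
Track A: 81, 100, 121, 144, 169, 196, 225 (consecutive squares n² from n = 9).
Track B: 4, 7, 11, 18, 29, 47, 76 (each term equals the sum of the previous two).
Position 15 → track A, term 8 = 256.
Position 16 falls in track B as its term 8, giving 123.

256, 123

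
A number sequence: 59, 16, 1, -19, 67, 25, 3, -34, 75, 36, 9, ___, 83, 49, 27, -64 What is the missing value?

Split by position mod 4: positions 1, 5, 9, … form one track, and each other residue class forms its own.
Track A: 59, 67, 75, 83 (adding 8 each time).
Track B: 16, 25, 36, 49 (perfect squares starting at 4²).
Track C: 1, 3, 9, 27 (successive powers of 3).
Track D: -19, -34, ?, -64 (arithmetic with common difference −15).
The gap is track D's term 3; the rule gives -49.

-49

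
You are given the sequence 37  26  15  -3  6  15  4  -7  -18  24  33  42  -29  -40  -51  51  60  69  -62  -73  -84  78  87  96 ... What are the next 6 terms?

Positions follow the repeating pattern AAABBB; grouping by letter gives 2 tracks.
Track A is 37, 26, 15, 4, -7, -18, -29, -40, -51, -62, -73, -84, which is subtracting 11 each time.
Track B is -3, 6, 15, 24, 33, 42, 51, 60, 69, 78, 87, 96, which is arithmetic, step +9.
Term 25 comes from track A (its 13th entry): -95.
Term 26 comes from track A (its 14th entry): -106.
Term 27 comes from track A (its 15th entry): -117.
Term 28 comes from track B (its 13th entry): 105.
Term 29 comes from track B (its 14th entry): 114.
Position 30 falls in track B as its term 15, giving 123.

-95, -106, -117, 105, 114, 123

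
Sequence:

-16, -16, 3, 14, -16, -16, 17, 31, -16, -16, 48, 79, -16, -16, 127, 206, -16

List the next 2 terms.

Reading positions in blocks of 4 reveals the pattern AABB — 2 tracks woven together.
Track A: -16, -16, -16, -16, -16, -16, -16, -16, -16 (constant -16).
Track B: 3, 14, 17, 31, 48, 79, 127, 206 (each term equals the sum of the previous two).
The 18th slot belongs to track A; its 10th term is -16.
Position 19 → track B, term 9 = 333.

-16, 333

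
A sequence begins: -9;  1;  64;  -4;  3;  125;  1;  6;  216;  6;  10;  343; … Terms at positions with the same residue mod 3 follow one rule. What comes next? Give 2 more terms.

The terms cycle through 3 interleaved subsequences.
Track A: -9, -4, 1, 6. Arithmetic, step +5.
Track B: 1, 3, 6, 10. Triangular numbers n(n+1)/2 for n = 1, 2, ….
Track C: 64, 125, 216, 343. Consecutive cubes n³ from n = 4.
Term 13 comes from track A (its 5th entry): 11.
Position 14 → track B, term 5 = 15.

11, 15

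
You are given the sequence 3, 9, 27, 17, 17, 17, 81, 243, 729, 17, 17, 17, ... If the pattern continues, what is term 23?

The slot pattern repeats as AAABBB (period 6), so there are 2 interleaved tracks.
Track A is 3, 9, 27, 81, 243, 729, which is powers 3^1, 3^2, 3^3, ….
Track B is 17, 17, 17, 17, 17, 17, which is the constant sequence 17.
The 23rd slot belongs to track B; its 11th term is 17.

17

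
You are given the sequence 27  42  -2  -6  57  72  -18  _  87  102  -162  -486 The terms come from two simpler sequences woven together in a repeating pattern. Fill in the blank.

-54

Positions follow the repeating pattern AABB; grouping by letter gives 2 tracks.
Subsequence A: 27, 42, 57, 72, 87, 102. Arithmetic with common difference +15.
Subsequence B: -2, -6, -18, ?, -162, -486. Multiplying by 3 each time.
Subsequence B's pattern makes the blank -54.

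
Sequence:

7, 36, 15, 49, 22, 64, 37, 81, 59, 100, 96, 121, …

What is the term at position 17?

Positions 1, 3, 5, … form one subsequence and positions 2, 4, 6, … form another.
Track A is 7, 15, 22, 37, 59, 96, which is each term equals the sum of the previous two.
Track B is 36, 49, 64, 81, 100, 121, which is the squares 6², 7², 8², ….
The 17th slot belongs to track A; its 9th term is 406.

406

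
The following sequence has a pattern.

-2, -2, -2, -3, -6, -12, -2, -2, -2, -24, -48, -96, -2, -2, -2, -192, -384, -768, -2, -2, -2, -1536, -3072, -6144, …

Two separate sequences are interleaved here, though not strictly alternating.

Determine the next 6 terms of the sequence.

The slot pattern repeats as AAABBB (period 6), so there are 2 interleaved tracks.
Track A: -2, -2, -2, -2, -2, -2, -2, -2, -2, -2, -2, -2. Constant -2.
Track B: -3, -6, -12, -24, -48, -96, -192, -384, -768, -1536, -3072, -6144. A geometric progression (common ratio 2).
The 25th slot belongs to track A; its 13th term is -2.
Position 26 → track A, term 14 = -2.
Position 27 → track A, term 15 = -2.
The 28th slot belongs to track B; its 13th term is -12288.
Term 29 comes from track B (its 14th entry): -24576.
Position 30 falls in track B as its term 15, giving -49152.

-2, -2, -2, -12288, -24576, -49152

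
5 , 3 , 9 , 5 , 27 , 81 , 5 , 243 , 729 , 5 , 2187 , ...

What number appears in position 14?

19683

The slot pattern repeats as ABB (period 3), so there are 2 interleaved tracks.
Track A: 5, 5, 5, 5. Always 5.
Track B: 3, 9, 27, 81, 243, 729, 2187. Powers 3^1, 3^2, 3^3, ….
Position 14 falls in track B as its term 9, giving 19683.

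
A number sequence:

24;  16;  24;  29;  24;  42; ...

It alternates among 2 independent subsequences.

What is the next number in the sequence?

The terms cycle through 2 interleaved subsequences.
Track A: 24, 24, 24. Constant 24.
Track B: 16, 29, 42. Adding 13 each time.
The 7th slot belongs to track A; its 4th term is 24.

24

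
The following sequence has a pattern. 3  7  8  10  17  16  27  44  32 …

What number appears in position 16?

The slot pattern repeats as AAB (period 3), so there are 2 interleaved tracks.
Track A: 3, 7, 10, 17, 27, 44 — each term equals the sum of the previous two.
Track B: 8, 16, 32 — successive powers of 2.
The 16th slot belongs to track A; its 11th term is 487.

487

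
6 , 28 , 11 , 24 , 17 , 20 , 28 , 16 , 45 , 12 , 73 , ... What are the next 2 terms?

8, 118

Taking every 2nd term gives 2 separate tracks.
Track A is 6, 11, 17, 28, 45, 73, which is each term equals the sum of the previous two.
Track B is 28, 24, 20, 16, 12, which is subtracting 4 each time.
Position 12 → track B, term 6 = 8.
Position 13 → track A, term 7 = 118.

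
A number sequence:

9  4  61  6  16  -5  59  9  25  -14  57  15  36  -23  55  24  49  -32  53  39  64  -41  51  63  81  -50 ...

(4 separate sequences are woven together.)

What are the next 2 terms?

Taking every 4th term gives 4 separate tracks.
Track A: 9, 16, 25, 36, 49, 64, 81 (consecutive squares n² from n = 3).
Track B: 4, -5, -14, -23, -32, -41, -50 (linear: a_n = 13 − 9·n).
Track C: 61, 59, 57, 55, 53, 51 (linear: a_n = 63 − 2·n).
Track D: 6, 9, 15, 24, 39, 63 (Fibonacci-style (each term is the sum of the two before it)).
Term 27 comes from track C (its 7th entry): 49.
The 28th slot belongs to track D; its 7th term is 102.

49, 102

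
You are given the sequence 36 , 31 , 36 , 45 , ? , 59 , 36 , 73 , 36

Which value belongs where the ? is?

36

Taking every 2nd term gives 2 separate tracks.
Track A: 36, 36, ?, 36, 36. Always 36.
Track B: 31, 45, 59, 73. Arithmetic with common difference +14.
Track A's pattern makes the blank 36.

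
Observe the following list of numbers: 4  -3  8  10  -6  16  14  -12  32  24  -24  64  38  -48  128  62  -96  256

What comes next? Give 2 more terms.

100, -192

Split by position mod 3: positions 1, 4, 7, … form one track, and each other residue class forms its own.
Track A: 4, 10, 14, 24, 38, 62 (each term equals the sum of the previous two).
Track B: -3, -6, -12, -24, -48, -96 (a geometric progression (common ratio 2)).
Track C: 8, 16, 32, 64, 128, 256 (powers 2^3, 2^4, 2^5, …).
Term 19 comes from track A (its 7th entry): 100.
The 20th slot belongs to track B; its 7th term is -192.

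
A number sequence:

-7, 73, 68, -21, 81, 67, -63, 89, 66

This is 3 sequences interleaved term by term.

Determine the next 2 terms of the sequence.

Taking every 3rd term gives 3 separate tracks.
Stream A: -7, -21, -63 — geometric, ×3 each step.
Stream B: 73, 81, 89 — linear: a_n = 65 + 8·n.
Stream C: 68, 67, 66 — linear: a_n = 69 − n.
Position 10 falls in stream A as its term 4, giving -189.
The 11th slot belongs to stream B; its 4th term is 97.

-189, 97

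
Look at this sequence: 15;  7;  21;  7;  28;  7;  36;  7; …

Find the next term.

The terms cycle through 2 interleaved subsequences.
Subsequence A = 15, 21, 28, 36: triangular numbers n(n+1)/2 for n = 5, 6, ….
Subsequence B = 7, 7, 7, 7: the constant sequence 7.
Position 9 → subsequence A, term 5 = 45.

45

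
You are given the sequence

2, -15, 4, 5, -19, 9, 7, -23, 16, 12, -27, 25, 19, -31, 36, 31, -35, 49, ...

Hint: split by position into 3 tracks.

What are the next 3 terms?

Taking every 3rd term gives 3 separate tracks.
Track A is 2, 5, 7, 12, 19, 31, which is Fibonacci-style (each term is the sum of the two before it).
Track B is -15, -19, -23, -27, -31, -35, which is arithmetic with common difference −4.
Track C is 4, 9, 16, 25, 36, 49, which is the squares 2², 3², 4², ….
Position 19 falls in track A as its term 7, giving 50.
Term 20 comes from track B (its 7th entry): -39.
The 21st slot belongs to track C; its 7th term is 64.

50, -39, 64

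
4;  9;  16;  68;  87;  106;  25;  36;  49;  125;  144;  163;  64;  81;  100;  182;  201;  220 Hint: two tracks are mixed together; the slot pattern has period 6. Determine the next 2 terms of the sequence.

The slot pattern repeats as AAABBB (period 6), so there are 2 interleaved tracks.
Track A: 4, 9, 16, 25, 36, 49, 64, 81, 100 (consecutive squares n² from n = 2).
Track B: 68, 87, 106, 125, 144, 163, 182, 201, 220 (arithmetic, step +19).
Position 19 falls in track A as its term 10, giving 121.
Term 20 comes from track A (its 11th entry): 144.

121, 144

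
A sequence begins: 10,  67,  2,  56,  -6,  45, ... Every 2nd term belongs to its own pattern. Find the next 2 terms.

-14, 34

Odd-indexed and even-indexed terms follow separate rules.
Track A: 10, 2, -6. Linear: a_n = 18 − 8·n.
Track B: 67, 56, 45. Arithmetic with common difference −11.
Position 7 falls in track A as its term 4, giving -14.
Position 8 falls in track B as its term 4, giving 34.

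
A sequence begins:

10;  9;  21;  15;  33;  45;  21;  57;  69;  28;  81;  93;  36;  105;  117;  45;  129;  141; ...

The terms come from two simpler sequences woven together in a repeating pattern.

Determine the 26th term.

201

Positions follow the repeating pattern ABB; grouping by letter gives 2 tracks.
Track A = 10, 15, 21, 28, 36, 45: the triangular numbers T_4, T_5, ….
Track B = 9, 21, 33, 45, 57, 69, 81, 93, 105, 117, 129, 141: linear: a_n = -3 + 12·n.
Position 26 falls in track B as its term 17, giving 201.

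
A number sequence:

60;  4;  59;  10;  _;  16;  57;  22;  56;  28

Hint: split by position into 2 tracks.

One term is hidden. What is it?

58

The terms cycle through 2 interleaved subsequences.
Stream A = 60, 59, ?, 57, 56: linear: a_n = 61 − n.
Stream B = 4, 10, 16, 22, 28: arithmetic with common difference +6.
Stream A's pattern makes the blank 58.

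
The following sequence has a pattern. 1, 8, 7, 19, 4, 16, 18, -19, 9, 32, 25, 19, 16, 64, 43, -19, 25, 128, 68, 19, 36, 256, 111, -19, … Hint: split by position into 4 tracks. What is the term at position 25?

49

Split by position mod 4: positions 1, 5, 9, … form one track, and each other residue class forms its own.
Track A: 1, 4, 9, 16, 25, 36 (consecutive squares n² from n = 1).
Track B: 8, 16, 32, 64, 128, 256 (powers 2^3, 2^4, 2^5, …).
Track C: 7, 18, 25, 43, 68, 111 (Fibonacci-style (each term is the sum of the two before it)).
Track D: 19, -19, 19, -19, 19, -19 (the oscillation 19·(−1)^(n+1)).
Position 25 → track A, term 7 = 49.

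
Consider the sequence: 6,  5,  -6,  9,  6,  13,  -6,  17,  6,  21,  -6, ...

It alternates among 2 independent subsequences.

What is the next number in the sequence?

25

Odd-indexed and even-indexed terms follow separate rules.
Subsequence A: 6, -6, 6, -6, 6, -6 (oscillating between 6 and -6).
Subsequence B: 5, 9, 13, 17, 21 (adding 4 each time).
Term 12 comes from subsequence B (its 6th entry): 25.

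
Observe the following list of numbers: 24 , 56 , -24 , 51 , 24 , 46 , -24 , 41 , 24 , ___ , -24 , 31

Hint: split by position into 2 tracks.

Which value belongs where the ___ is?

36

Taking every 2nd term gives 2 separate tracks.
Track A: 24, -24, 24, -24, 24, -24 (oscillating between 24 and -24).
Track B: 56, 51, 46, 41, ?, 31 (arithmetic with common difference −5).
Track B's pattern makes the blank 36.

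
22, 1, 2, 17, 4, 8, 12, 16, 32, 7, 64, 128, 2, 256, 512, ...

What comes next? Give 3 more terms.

The slot pattern repeats as ABB (period 3), so there are 2 interleaved tracks.
Subsequence A is 22, 17, 12, 7, 2, which is linear: a_n = 27 − 5·n.
Subsequence B is 1, 2, 4, 8, 16, 32, 64, 128, 256, 512, which is successive powers of 2.
The 16th slot belongs to subsequence A; its 6th term is -3.
Term 17 comes from subsequence B (its 11th entry): 1024.
Term 18 comes from subsequence B (its 12th entry): 2048.

-3, 1024, 2048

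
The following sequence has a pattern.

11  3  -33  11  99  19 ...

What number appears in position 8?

The terms cycle through 2 interleaved subsequences.
Track A: 11, -33, 99 — geometric, ×-3 each step.
Track B: 3, 11, 19 — arithmetic, step +8.
Position 8 falls in track B as its term 4, giving 27.

27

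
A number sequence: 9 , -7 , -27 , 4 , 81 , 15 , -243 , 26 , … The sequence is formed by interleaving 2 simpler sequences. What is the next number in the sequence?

Odd-indexed and even-indexed terms follow separate rules.
Subsequence A: 9, -27, 81, -243 — geometric with ratio -3.
Subsequence B: -7, 4, 15, 26 — adding 11 each time.
Position 9 → subsequence A, term 5 = 729.

729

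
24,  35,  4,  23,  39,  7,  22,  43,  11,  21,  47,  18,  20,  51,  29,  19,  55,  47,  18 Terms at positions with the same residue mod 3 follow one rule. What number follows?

Split by position mod 3 into 3 tracks.
Stream A = 24, 23, 22, 21, 20, 19, 18: arithmetic, step −1.
Stream B = 35, 39, 43, 47, 51, 55: arithmetic, step +4.
Stream C = 4, 7, 11, 18, 29, 47: each term equals the sum of the previous two.
The 20th slot belongs to stream B; its 7th term is 59.

59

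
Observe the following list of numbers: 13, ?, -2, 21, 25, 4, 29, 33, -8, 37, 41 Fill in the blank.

17

Reading positions in blocks of 3 reveals the pattern AAB — 2 tracks woven together.
Stream A is 13, ?, 21, 25, 29, 33, 37, 41, which is arithmetic, step +4.
Stream B is -2, 4, -8, which is geometric with ratio -2.
So the missing entry in stream A is 17.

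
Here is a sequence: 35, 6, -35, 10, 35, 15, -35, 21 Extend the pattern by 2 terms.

35, 28

Split by position mod 2 into 2 tracks.
Track A = 35, -35, 35, -35: oscillating between 35 and -35.
Track B = 6, 10, 15, 21: the triangular numbers T_3, T_4, ….
Position 9 falls in track A as its term 5, giving 35.
Position 10 → track B, term 5 = 28.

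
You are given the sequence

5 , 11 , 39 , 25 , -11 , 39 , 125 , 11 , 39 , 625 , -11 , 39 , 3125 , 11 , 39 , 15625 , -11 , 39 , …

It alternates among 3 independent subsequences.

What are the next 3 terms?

78125, 11, 39

Read the sequence 3 terms at a time; column i is its own pattern.
Stream A = 5, 25, 125, 625, 3125, 15625: powers 5^1, 5^2, 5^3, ….
Stream B = 11, -11, 11, -11, 11, -11: the oscillation 11·(−1)^(n+1).
Stream C = 39, 39, 39, 39, 39, 39: the constant sequence 39.
The 19th slot belongs to stream A; its 7th term is 78125.
Position 20 falls in stream B as its term 7, giving 11.
Position 21 → stream C, term 7 = 39.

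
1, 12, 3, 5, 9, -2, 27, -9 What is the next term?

81

The terms cycle through 2 interleaved subsequences.
Stream A: 1, 3, 9, 27. Successive powers of 3.
Stream B: 12, 5, -2, -9. Linear: a_n = 19 − 7·n.
Term 9 comes from stream A (its 5th entry): 81.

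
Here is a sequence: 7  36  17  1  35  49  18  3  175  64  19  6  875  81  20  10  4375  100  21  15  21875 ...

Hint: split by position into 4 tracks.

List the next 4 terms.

121, 22, 21, 109375

Split by position mod 4: positions 1, 5, 9, … form one track, and each other residue class forms its own.
Track A = 7, 35, 175, 875, 4375, 21875: a geometric progression (common ratio 5).
Track B = 36, 49, 64, 81, 100: consecutive squares n² from n = 6.
Track C = 17, 18, 19, 20, 21: arithmetic with common difference +1.
Track D = 1, 3, 6, 10, 15: the triangular numbers T_1, T_2, ….
Position 22 → track B, term 6 = 121.
Term 23 comes from track C (its 6th entry): 22.
Position 24 → track D, term 6 = 21.
The 25th slot belongs to track A; its 7th term is 109375.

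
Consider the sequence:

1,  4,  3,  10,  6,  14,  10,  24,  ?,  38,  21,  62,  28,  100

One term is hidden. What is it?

Split by position mod 2 into 2 tracks.
Track A: 1, 3, 6, 10, ?, 21, 28 — triangular numbers starting at T_1.
Track B: 4, 10, 14, 24, 38, 62, 100 — Fibonacci-style (each term is the sum of the two before it).
Filling track A at index 5 by its rule yields 15.

15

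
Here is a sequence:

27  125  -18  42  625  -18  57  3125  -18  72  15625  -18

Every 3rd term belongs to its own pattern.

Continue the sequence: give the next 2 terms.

Split by position mod 3: positions 1, 4, 7, … form one track, and each other residue class forms its own.
Stream A is 27, 42, 57, 72, which is arithmetic with common difference +15.
Stream B is 125, 625, 3125, 15625, which is successive powers of 5.
Stream C is -18, -18, -18, -18, which is the constant sequence -18.
Position 13 → stream A, term 5 = 87.
Position 14 falls in stream B as its term 5, giving 78125.

87, 78125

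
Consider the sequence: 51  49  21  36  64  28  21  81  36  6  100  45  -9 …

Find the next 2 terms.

The terms cycle through 3 interleaved subsequences.
Stream A: 51, 36, 21, 6, -9 (arithmetic, step −15).
Stream B: 49, 64, 81, 100 (the squares 7², 8², 9², …).
Stream C: 21, 28, 36, 45 (triangular numbers starting at T_6).
Position 14 → stream B, term 5 = 121.
Term 15 comes from stream C (its 5th entry): 55.

121, 55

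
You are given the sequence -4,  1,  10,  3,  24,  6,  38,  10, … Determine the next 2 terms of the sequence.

52, 15

The terms cycle through 2 interleaved subsequences.
Track A: -4, 10, 24, 38. Arithmetic, step +14.
Track B: 1, 3, 6, 10. Triangular numbers starting at T_1.
The 9th slot belongs to track A; its 5th term is 52.
Position 10 falls in track B as its term 5, giving 15.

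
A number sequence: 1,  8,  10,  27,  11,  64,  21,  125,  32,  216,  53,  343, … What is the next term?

The terms cycle through 2 interleaved subsequences.
Track A = 1, 10, 11, 21, 32, 53: a Fibonacci-like recurrence a_n = a_{n-1} + a_{n-2}.
Track B = 8, 27, 64, 125, 216, 343: consecutive cubes n³ from n = 2.
Term 13 comes from track A (its 7th entry): 85.

85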